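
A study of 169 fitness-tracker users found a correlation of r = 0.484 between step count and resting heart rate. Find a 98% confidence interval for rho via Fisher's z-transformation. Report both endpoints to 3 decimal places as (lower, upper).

Fisher z: z_r = atanh(r) = ½·ln((1+0.484)/(1−0.484)) = 0.528195
SE(z) = 1/√(n−3) = 1/√166 = 0.077615
98% ⇒ z* = 2.326; margin = 2.326·0.077615 = 0.180532
CI on z-scale: (0.347663, 0.708727)
Back-transform: tanh(0.347663) = 0.334301, tanh(0.708727) = 0.609878

(0.334, 0.610)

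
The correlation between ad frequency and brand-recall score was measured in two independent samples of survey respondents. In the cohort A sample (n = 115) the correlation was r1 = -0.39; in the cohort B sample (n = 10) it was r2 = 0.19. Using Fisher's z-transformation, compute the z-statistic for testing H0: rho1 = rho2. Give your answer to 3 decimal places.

-1.551

z1 = atanh(-0.39) = -0.411800,  z2 = atanh(0.19) = 0.192337
SE = √(1/(n1−3) + 1/(n2−3)) = √(1/112 + 1/7) = √(0.0089286 + 0.1428571) = √0.1517857 = 0.389597
z = (z1 − z2)/SE = (-0.411800 − 0.192337) / 0.389597 = -0.604137 / 0.389597 = -1.551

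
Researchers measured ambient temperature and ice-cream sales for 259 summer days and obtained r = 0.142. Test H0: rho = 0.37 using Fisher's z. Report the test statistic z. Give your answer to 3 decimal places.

-3.927

z_r = atanh(0.142) = 0.142966,  z_0 = atanh(0.37) = 0.388423
SE = 1/√(n−3) = 1/√256 = 0.062500
z = (z_r − z_0)/SE = (0.142966 − 0.388423) / 0.062500 = -0.245457 / 0.062500 = -3.927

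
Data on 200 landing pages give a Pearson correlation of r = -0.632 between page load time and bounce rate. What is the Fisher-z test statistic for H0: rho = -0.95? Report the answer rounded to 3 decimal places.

z_r = atanh(-0.632) = -0.744739,  z_0 = atanh(-0.95) = -1.831781
SE = 1/√(n−3) = 1/√197 = 0.071247
z = (z_r − z_0)/SE = (-0.744739 − (-1.831781)) / 0.071247 = 1.087042 / 0.071247 = 15.257

15.257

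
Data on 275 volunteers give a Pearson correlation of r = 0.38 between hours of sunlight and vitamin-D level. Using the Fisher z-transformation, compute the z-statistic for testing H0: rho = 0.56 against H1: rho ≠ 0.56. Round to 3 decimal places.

z_r = atanh(0.38) = 0.400060,  z_0 = atanh(0.56) = 0.632833
SE = 1/√(n−3) = 1/√272 = 0.060634
z = (z_r − z_0)/SE = (0.400060 − 0.632833) / 0.060634 = -0.232773 / 0.060634 = -3.839

-3.839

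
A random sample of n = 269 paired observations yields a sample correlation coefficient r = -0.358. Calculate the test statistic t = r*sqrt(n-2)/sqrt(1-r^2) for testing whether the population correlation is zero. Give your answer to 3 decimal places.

-6.265

1 − r² = 1 − 0.128164 = 0.871836;  √(1−r²) = 0.933722
√(n−2) = √267 = 16.340135
t = r·√(n−2)/√(1−r²) = -0.358 · 16.340135 / 0.933722 = -6.265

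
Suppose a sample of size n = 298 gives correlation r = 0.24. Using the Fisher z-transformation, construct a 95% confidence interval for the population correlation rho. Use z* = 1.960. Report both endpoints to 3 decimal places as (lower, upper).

(0.130, 0.344)

z_r = atanh(0.24) = 0.244774;  SE = 1/√(n−3) = 1/√295 = 0.058222
z-limits: 0.244774 ± 1.960·0.058222 = 0.244774 ± 0.114115 = [0.130659, 0.358889]
ρ-limits: (tanh 0.130659, tanh 0.358889) = (0.130, 0.344)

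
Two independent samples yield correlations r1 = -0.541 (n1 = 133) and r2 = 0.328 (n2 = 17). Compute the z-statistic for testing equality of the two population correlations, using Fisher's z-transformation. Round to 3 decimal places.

z1 = atanh(-0.541) = -0.605568,  z2 = atanh(0.328) = 0.340585
SE = √(1/(n1−3) + 1/(n2−3)) = √(1/130 + 1/14) = √(0.0076923 + 0.0714286) = √0.0791209 = 0.281284
z = (z1 − z2)/SE = (-0.605568 − 0.340585) / 0.281284 = -0.946153 / 0.281284 = -3.364

-3.364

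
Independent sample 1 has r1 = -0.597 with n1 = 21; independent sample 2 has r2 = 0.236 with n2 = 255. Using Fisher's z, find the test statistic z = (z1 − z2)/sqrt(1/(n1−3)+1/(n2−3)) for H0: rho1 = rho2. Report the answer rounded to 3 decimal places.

-3.808

z1 = atanh(-0.597) = -0.688473,  z2 = atanh(0.236) = 0.240534
SE = √(1/(n1−3) + 1/(n2−3)) = √(1/18 + 1/252) = √(0.0555556 + 0.0039683) = √0.0595239 = 0.243975
z = (z1 − z2)/SE = (-0.688473 − 0.240534) / 0.243975 = -0.929007 / 0.243975 = -3.808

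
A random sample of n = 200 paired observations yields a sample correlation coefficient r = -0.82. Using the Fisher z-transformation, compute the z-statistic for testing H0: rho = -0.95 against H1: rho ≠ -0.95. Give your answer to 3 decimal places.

9.474

Fisher z: atanh(-0.82) = -1.156817, atanh(-0.95) = -1.831781
z = (z_r − z_0)·√(n−3) = (-1.156817 − (-1.831781))·√197 = 0.674964 · 14.035669 = 9.474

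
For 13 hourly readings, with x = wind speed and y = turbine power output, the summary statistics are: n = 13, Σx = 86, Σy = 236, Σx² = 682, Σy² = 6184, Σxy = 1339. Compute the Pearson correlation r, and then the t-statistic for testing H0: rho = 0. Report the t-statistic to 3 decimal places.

-1.812

S_xy = nΣxy − ΣxΣy = 13·1339 − 86·236 = 17407 − 20296 = -2889
S_xx = nΣx² − (Σx)² = 13·682 − 86² = 8866 − 7396 = 1470
S_yy = nΣy² − (Σy)² = 13·6184 − 236² = 80392 − 55696 = 24696
r = S_xy / √(S_xx·S_yy) = -2889 / √(1470·24696) = -2889 / √36303120 = -2889 / 6025.2071 = -0.4795
t = r·√(n−2)/√(1−r²) = -0.4795·√11 / √(1−0.229920) = -1.590322 / 0.877542 = -1.812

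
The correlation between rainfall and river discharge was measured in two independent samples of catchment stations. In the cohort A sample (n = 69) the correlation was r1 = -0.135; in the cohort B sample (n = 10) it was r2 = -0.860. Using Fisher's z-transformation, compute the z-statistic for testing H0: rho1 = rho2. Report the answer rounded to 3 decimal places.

z1 = atanh(-0.135) = -0.135829,  z2 = atanh(-0.860) = -1.293345
SE = √(1/(n1−3) + 1/(n2−3)) = √(1/66 + 1/7) = √(0.0151515 + 0.1428571) = √0.1580086 = 0.397503
z = (z1 − z2)/SE = (-0.135829 − (-1.293345)) / 0.397503 = 1.157516 / 0.397503 = 2.912

2.912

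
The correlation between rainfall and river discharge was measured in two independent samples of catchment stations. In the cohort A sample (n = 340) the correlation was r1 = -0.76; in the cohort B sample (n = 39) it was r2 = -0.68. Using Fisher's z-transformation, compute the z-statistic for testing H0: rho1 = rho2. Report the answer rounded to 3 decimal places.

z1 = atanh(-0.76) = -0.996215,  z2 = atanh(-0.68) = -0.829114
SE = √(1/(n1−3) + 1/(n2−3)) = √(1/337 + 1/36) = √(0.0029674 + 0.0277778) = √0.0307452 = 0.175343
z = (z1 − z2)/SE = (-0.996215 − (-0.829114)) / 0.175343 = -0.167101 / 0.175343 = -0.953

-0.953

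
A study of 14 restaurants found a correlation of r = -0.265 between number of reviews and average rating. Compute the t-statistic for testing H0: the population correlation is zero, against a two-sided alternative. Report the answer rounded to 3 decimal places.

1 − r² = 1 − 0.070225 = 0.929775;  √(1−r²) = 0.964248
√(n−2) = √12 = 3.464102
t = r·√(n−2)/√(1−r²) = -0.265 · 3.464102 / 0.964248 = -0.952

-0.952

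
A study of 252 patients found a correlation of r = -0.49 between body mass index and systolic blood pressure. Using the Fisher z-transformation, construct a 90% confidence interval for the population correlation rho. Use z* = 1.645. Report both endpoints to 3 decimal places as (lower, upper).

z_r = atanh(-0.49) = -0.536060;  SE = 1/√(n−3) = 1/√249 = 0.063372
z-limits: -0.536060 ± 1.645·0.063372 = -0.536060 ± 0.104247 = [-0.640307, -0.431813]
ρ-limits: (tanh -0.640307, tanh -0.431813) = (-0.565, -0.407)

(-0.565, -0.407)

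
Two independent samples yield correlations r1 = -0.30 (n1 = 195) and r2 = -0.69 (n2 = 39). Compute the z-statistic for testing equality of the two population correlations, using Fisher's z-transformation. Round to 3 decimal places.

Fisher z-transforms: z1 = atanh(-0.30) = -0.309520, z2 = atanh(-0.69) = -0.847956; difference d = 0.538436
Var(d) = 1/192 + 1/36 = 0.0052083 + 0.0277778 = 0.0329861
z = d/√Var(d) = 0.538436 / √0.0329861 = 0.538436 / 0.181621 = 2.965

2.965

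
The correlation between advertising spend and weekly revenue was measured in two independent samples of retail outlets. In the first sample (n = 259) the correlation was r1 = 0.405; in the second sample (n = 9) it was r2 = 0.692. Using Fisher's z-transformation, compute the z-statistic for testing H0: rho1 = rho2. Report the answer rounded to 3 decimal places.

z1 = atanh(0.405) = 0.429616,  z2 = atanh(0.692) = 0.851783
SE = √(1/(n1−3) + 1/(n2−3)) = √(1/256 + 1/6) = √(0.0039062 + 0.1666667) = √0.1705729 = 0.413005
z = (z1 − z2)/SE = (0.429616 − 0.851783) / 0.413005 = -0.422167 / 0.413005 = -1.022

-1.022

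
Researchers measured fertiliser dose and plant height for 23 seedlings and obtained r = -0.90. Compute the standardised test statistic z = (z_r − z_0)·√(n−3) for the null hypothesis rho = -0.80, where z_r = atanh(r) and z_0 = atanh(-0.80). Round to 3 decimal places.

-1.671

z_r = atanh(-0.90) = -1.472219,  z_0 = atanh(-0.80) = -1.098612
SE = 1/√(n−3) = 1/√20 = 0.223607
z = (z_r − z_0)/SE = (-1.472219 − (-1.098612)) / 0.223607 = -0.373607 / 0.223607 = -1.671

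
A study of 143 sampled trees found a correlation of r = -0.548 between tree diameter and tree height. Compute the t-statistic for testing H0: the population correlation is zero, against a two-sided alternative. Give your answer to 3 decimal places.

-7.779

t = r·√(n−2) / √(1−r²) with r = -0.548, n = 143
  = -0.548·√141 / √(1 − 0.300304)
  = -0.548·11.874342 / 0.836478
  = -6.507139 / 0.836478 = -7.779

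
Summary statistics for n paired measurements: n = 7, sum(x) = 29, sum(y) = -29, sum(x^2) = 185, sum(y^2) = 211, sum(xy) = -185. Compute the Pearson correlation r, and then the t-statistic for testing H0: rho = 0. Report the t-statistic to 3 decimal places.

-3.532

Numerator: nΣxy − (Σx)(Σy) = 7·(-185) − (29)(-29) = -454
Denominator: √[(nΣx²−(Σx)²)(nΣy²−(Σy)²)]
  nΣx²−(Σx)² = 7·185 − 841 = 454;  nΣy²−(Σy)² = 7·211 − 841 = 636
  √(454·636) = √288744 = 537.3490
r = -454 / 537.3490 = -0.8449
t = r·√(n−2)/√(1−r²) = -0.8449·√5 / √(1−0.713856) = -1.889254 / 0.534924 = -3.532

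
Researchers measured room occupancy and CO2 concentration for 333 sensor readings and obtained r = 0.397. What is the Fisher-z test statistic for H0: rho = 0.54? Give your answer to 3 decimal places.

-3.344

z_r = atanh(0.397) = 0.420083,  z_0 = atanh(0.54) = 0.604156
SE = 1/√(n−3) = 1/√330 = 0.055048
z = (z_r − z_0)/SE = (0.420083 − 0.604156) / 0.055048 = -0.184073 / 0.055048 = -3.344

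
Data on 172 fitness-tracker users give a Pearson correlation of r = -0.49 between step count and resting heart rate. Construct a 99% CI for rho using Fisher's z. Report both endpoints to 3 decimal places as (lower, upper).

z_r = atanh(-0.49) = -0.536060;  SE = 1/√(n−3) = 1/√169 = 0.076923
z-limits: -0.536060 ± 2.576·0.076923 = -0.536060 ± 0.198154 = [-0.734214, -0.337906]
ρ-limits: (tanh -0.734214, tanh -0.337906) = (-0.626, -0.326)

(-0.626, -0.326)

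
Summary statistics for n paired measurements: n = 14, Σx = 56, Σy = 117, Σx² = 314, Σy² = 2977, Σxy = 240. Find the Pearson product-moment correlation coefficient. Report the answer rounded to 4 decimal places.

-0.5375

S_xy = nΣxy − ΣxΣy = 14·240 − 56·117 = 3360 − 6552 = -3192
S_xx = nΣx² − (Σx)² = 14·314 − 56² = 4396 − 3136 = 1260
S_yy = nΣy² − (Σy)² = 14·2977 − 117² = 41678 − 13689 = 27989
r = S_xy / √(S_xx·S_yy) = -3192 / √(1260·27989) = -3192 / √35266140 = -3192 / 5938.5301 = -0.5375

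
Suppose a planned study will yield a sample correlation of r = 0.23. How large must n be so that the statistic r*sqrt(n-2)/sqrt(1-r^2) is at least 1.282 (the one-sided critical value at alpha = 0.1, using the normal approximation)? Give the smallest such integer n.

32

Need r·√(n−2)/√(1−r²) ≥ 1.282
√(n−2) ≥ 1.282·√(1−0.0529) / 0.23 = 1.282·0.973191 / 0.23 = 5.4245
n−2 ≥ 29.4252  ⇒  n ≥ 31.4252
Smallest integer n = 32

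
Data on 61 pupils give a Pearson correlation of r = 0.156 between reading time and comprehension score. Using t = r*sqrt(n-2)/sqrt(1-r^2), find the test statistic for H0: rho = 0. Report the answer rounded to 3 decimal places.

1.213

t = r·√(n−2) / √(1−r²) with r = 0.156, n = 61
  = 0.156·√59 / √(1 − 0.024336)
  = 0.156·7.681146 / 0.987757
  = 1.198259 / 0.987757 = 1.213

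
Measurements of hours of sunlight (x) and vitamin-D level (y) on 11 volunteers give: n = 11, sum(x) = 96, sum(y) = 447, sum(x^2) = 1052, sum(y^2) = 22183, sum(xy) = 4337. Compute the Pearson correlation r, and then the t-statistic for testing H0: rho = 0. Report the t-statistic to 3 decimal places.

1.597

Numerator: nΣxy − (Σx)(Σy) = 11·4337 − (96)(447) = 4795
Denominator: √[(nΣx²−(Σx)²)(nΣy²−(Σy)²)]
  nΣx²−(Σx)² = 11·1052 − 9216 = 2356;  nΣy²−(Σy)² = 11·22183 − 199809 = 44204
  √(2356·44204) = √104144624 = 10205.1273
r = 4795 / 10205.1273 = 0.4699
t = r·√(n−2)/√(1−r²) = 0.4699·√9 / √(1−0.220806) = 1.409700 / 0.882720 = 1.597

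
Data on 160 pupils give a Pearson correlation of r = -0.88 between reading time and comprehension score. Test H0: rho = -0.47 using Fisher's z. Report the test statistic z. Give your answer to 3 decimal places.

Fisher z: atanh(-0.88) = -1.375768, atanh(-0.47) = -0.510070
z = (z_r − z_0)·√(n−3) = (-1.375768 − (-0.510070))·√157 = -0.865698 · 12.529964 = -10.847

-10.847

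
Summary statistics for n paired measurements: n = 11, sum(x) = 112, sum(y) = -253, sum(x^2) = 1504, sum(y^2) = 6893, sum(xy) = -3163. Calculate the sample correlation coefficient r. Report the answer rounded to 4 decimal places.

-0.9393

S_xy = nΣxy − ΣxΣy = 11·(-3163) − 112·(-253) = -34793 − (-28336) = -6457
S_xx = nΣx² − (Σx)² = 11·1504 − 112² = 16544 − 12544 = 4000
S_yy = nΣy² − (Σy)² = 11·6893 − (-253)² = 75823 − 64009 = 11814
r = S_xy / √(S_xx·S_yy) = -6457 / √(4000·11814) = -6457 / √47256000 = -6457 / 6874.3000 = -0.9393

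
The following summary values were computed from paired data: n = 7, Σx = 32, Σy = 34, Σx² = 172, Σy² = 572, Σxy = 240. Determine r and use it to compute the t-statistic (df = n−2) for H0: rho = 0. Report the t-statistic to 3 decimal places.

3.287

Numerator: nΣxy − (Σx)(Σy) = 7·240 − (32)(34) = 592
Denominator: √[(nΣx²−(Σx)²)(nΣy²−(Σy)²)]
  nΣx²−(Σx)² = 7·172 − 1024 = 180;  nΣy²−(Σy)² = 7·572 − 1156 = 2848
  √(180·2848) = √512640 = 715.9888
r = 592 / 715.9888 = 0.8268
t = r·√(n−2)/√(1−r²) = 0.8268·√5 / √(1−0.683598) = 1.848781 / 0.562496 = 3.287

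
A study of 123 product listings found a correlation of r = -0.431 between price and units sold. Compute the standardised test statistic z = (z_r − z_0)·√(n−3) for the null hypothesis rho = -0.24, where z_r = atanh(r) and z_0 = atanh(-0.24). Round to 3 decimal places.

-2.370

Fisher z: atanh(-0.431) = -0.461124, atanh(-0.24) = -0.244774
z = (z_r − z_0)·√(n−3) = (-0.461124 − (-0.244774))·√120 = -0.216350 · 10.954451 = -2.370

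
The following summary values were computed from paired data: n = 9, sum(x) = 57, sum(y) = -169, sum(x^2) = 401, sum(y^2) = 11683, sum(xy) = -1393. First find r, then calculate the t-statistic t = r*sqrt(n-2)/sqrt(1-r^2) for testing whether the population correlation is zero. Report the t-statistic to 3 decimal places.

-1.756

S_xy = nΣxy − ΣxΣy = 9·(-1393) − 57·(-169) = -12537 − (-9633) = -2904
S_xx = nΣx² − (Σx)² = 9·401 − 57² = 3609 − 3249 = 360
S_yy = nΣy² − (Σy)² = 9·11683 − (-169)² = 105147 − 28561 = 76586
r = S_xy / √(S_xx·S_yy) = -2904 / √(360·76586) = -2904 / √27570960 = -2904 / 5250.8057 = -0.5531
t = r·√(n−2)/√(1−r²) = -0.5531·√7 / √(1−0.305920) = -1.463365 / 0.833115 = -1.756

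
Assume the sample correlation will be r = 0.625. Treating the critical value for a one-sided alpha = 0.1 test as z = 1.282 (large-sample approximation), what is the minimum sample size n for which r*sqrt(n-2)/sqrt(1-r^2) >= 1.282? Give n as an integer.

5

r√(n−2)/√(1−r²) ≥ 1.282  ⇔  n−2 ≥ (1.282)²·(1−r²)/r²
(1−r²)/r² = (1−0.390625)/0.390625 = 1.5600
n ≥ 2 + 1.643524·1.5600 = 2 + 2.5639 = 4.5639
⌈4.5639⌉ = 5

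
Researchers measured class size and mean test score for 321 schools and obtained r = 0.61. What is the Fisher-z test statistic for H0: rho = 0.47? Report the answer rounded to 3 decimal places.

3.546

Fisher z: atanh(0.61) = 0.708921, atanh(0.47) = 0.510070
z = (z_r − z_0)·√(n−3) = (0.708921 − 0.510070)·√318 = 0.198851 · 17.832555 = 3.546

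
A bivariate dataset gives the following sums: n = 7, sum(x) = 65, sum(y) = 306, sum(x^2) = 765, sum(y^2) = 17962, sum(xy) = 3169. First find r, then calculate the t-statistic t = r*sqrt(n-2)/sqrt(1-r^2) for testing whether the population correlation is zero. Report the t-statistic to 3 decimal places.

S_xy = nΣxy − ΣxΣy = 7·3169 − 65·306 = 22183 − 19890 = 2293
S_xx = nΣx² − (Σx)² = 7·765 − 65² = 5355 − 4225 = 1130
S_yy = nΣy² − (Σy)² = 7·17962 − 306² = 125734 − 93636 = 32098
r = S_xy / √(S_xx·S_yy) = 2293 / √(1130·32098) = 2293 / √36270740 = 2293 / 6022.5194 = 0.3807
t = r·√(n−2)/√(1−r²) = 0.3807·√5 / √(1−0.144932) = 0.851271 / 0.924699 = 0.921

0.921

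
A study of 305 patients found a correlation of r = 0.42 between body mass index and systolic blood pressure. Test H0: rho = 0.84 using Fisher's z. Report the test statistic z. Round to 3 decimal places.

-13.442

Fisher z: atanh(0.42) = 0.447692, atanh(0.84) = 1.221174
z = (z_r − z_0)·√(n−3) = (0.447692 − 1.221174)·√302 = -0.773482 · 17.378147 = -13.442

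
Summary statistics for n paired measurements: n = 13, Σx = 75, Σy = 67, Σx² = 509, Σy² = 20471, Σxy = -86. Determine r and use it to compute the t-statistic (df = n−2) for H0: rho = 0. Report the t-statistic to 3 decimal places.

S_xy = nΣxy − ΣxΣy = 13·(-86) − 75·67 = -1118 − 5025 = -6143
S_xx = nΣx² − (Σx)² = 13·509 − 75² = 6617 − 5625 = 992
S_yy = nΣy² − (Σy)² = 13·20471 − 67² = 266123 − 4489 = 261634
r = S_xy / √(S_xx·S_yy) = -6143 / √(992·261634) = -6143 / √259540928 = -6143 / 16110.2740 = -0.3813
t = r·√(n−2)/√(1−r²) = -0.3813·√11 / √(1−0.145390) = -1.264629 / 0.924451 = -1.368

-1.368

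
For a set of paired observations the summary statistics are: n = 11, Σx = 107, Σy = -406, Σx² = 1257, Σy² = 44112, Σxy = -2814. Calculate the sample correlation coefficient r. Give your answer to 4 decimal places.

Numerator: nΣxy − (Σx)(Σy) = 11·(-2814) − (107)(-406) = 12488
Denominator: √[(nΣx²−(Σx)²)(nΣy²−(Σy)²)]
  nΣx²−(Σx)² = 11·1257 − 11449 = 2378;  nΣy²−(Σy)² = 11·44112 − 164836 = 320396
  √(2378·320396) = √761901688 = 27602.5667
r = 12488 / 27602.5667 = 0.4524

0.4524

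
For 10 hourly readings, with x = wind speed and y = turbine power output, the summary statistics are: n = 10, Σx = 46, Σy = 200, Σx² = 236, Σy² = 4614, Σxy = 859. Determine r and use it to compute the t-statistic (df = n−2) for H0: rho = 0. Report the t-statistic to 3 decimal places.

-1.626

S_xy = nΣxy − ΣxΣy = 10·859 − 46·200 = 8590 − 9200 = -610
S_xx = nΣx² − (Σx)² = 10·236 − 46² = 2360 − 2116 = 244
S_yy = nΣy² − (Σy)² = 10·4614 − 200² = 46140 − 40000 = 6140
r = S_xy / √(S_xx·S_yy) = -610 / √(244·6140) = -610 / √1498160 = -610 / 1223.9935 = -0.4984
t = r·√(n−2)/√(1−r²) = -0.4984·√8 / √(1−0.248403) = -1.409688 / 0.866947 = -1.626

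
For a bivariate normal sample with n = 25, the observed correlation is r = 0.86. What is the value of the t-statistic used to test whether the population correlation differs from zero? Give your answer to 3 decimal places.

8.082

1 − r² = 1 − 0.7396 = 0.2604;  √(1−r²) = 0.510294
√(n−2) = √23 = 4.795832
t = r·√(n−2)/√(1−r²) = 0.86 · 4.795832 / 0.510294 = 8.082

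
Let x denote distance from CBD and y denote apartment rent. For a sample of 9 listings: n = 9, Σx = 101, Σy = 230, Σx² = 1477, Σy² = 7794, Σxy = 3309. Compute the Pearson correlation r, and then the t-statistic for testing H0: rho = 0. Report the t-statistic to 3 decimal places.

S_xy = nΣxy − ΣxΣy = 9·3309 − 101·230 = 29781 − 23230 = 6551
S_xx = nΣx² − (Σx)² = 9·1477 − 101² = 13293 − 10201 = 3092
S_yy = nΣy² − (Σy)² = 9·7794 − 230² = 70146 − 52900 = 17246
r = S_xy / √(S_xx·S_yy) = 6551 / √(3092·17246) = 6551 / √53324632 = 6551 / 7302.3717 = 0.8971
t = r·√(n−2)/√(1−r²) = 0.8971·√7 / √(1−0.804788) = 2.373504 / 0.441828 = 5.372

5.372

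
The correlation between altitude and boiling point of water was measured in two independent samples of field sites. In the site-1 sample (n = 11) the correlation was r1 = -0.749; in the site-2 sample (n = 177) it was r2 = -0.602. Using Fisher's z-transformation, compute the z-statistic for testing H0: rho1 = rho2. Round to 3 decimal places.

-0.759

z1 = atanh(-0.749) = -0.970673,  z2 = atanh(-0.602) = -0.696278
SE = √(1/(n1−3) + 1/(n2−3)) = √(1/8 + 1/174) = √(0.1250000 + 0.0057471) = √0.1307471 = 0.361590
z = (z1 − z2)/SE = (-0.970673 − (-0.696278)) / 0.361590 = -0.274395 / 0.361590 = -0.759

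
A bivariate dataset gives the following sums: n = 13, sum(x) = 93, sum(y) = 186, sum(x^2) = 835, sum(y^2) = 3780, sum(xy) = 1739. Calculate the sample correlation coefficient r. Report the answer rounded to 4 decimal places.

Numerator: nΣxy − (Σx)(Σy) = 13·1739 − (93)(186) = 5309
Denominator: √[(nΣx²−(Σx)²)(nΣy²−(Σy)²)]
  nΣx²−(Σx)² = 13·835 − 8649 = 2206;  nΣy²−(Σy)² = 13·3780 − 34596 = 14544
  √(2206·14544) = √32084064 = 5664.2797
r = 5309 / 5664.2797 = 0.9373

0.9373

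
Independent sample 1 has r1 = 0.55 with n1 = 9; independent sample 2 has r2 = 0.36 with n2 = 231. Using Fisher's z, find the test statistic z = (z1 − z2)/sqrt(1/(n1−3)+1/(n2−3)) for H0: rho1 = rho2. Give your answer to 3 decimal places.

Fisher z-transforms: z1 = atanh(0.55) = 0.618381, z2 = atanh(0.36) = 0.376886; difference d = 0.241495
Var(d) = 1/6 + 1/228 = 0.1666667 + 0.0043860 = 0.1710527
z = d/√Var(d) = 0.241495 / √0.1710527 = 0.241495 / 0.413585 = 0.584

0.584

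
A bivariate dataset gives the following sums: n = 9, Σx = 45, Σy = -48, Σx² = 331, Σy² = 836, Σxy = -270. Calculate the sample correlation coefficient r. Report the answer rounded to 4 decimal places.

Numerator: nΣxy − (Σx)(Σy) = 9·(-270) − (45)(-48) = -270
Denominator: √[(nΣx²−(Σx)²)(nΣy²−(Σy)²)]
  nΣx²−(Σx)² = 9·331 − 2025 = 954;  nΣy²−(Σy)² = 9·836 − 2304 = 5220
  √(954·5220) = √4979880 = 2231.5645
r = -270 / 2231.5645 = -0.1210

-0.1210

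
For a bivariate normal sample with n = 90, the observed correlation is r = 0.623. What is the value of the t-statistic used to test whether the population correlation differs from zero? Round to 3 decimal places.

7.471

t = r·√(n−2) / √(1−r²) with r = 0.623, n = 90
  = 0.623·√88 / √(1 − 0.388129)
  = 0.623·9.380832 / 0.782222
  = 5.844258 / 0.782222 = 7.471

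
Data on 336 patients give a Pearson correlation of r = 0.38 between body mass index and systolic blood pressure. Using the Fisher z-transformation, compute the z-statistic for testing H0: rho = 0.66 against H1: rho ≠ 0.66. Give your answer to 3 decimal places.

Fisher z: atanh(0.38) = 0.400060, atanh(0.66) = 0.792814
z = (z_r − z_0)·√(n−3) = (0.400060 − 0.792814)·√333 = -0.392754 · 18.248288 = -7.167

-7.167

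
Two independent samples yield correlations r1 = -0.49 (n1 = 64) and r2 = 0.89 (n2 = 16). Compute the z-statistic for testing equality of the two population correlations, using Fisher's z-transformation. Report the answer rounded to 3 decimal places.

Fisher z-transforms: z1 = atanh(-0.49) = -0.536060, z2 = atanh(0.89) = 1.421926; difference d = -1.957986
Var(d) = 1/61 + 1/13 = 0.0163934 + 0.0769231 = 0.0933165
z = d/√Var(d) = -1.957986 / √0.0933165 = -1.957986 / 0.305477 = -6.410

-6.410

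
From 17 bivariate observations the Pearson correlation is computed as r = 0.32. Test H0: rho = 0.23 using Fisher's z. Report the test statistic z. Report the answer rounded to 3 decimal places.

0.365

z_r = atanh(0.32) = 0.331647,  z_0 = atanh(0.23) = 0.234189
SE = 1/√(n−3) = 1/√14 = 0.267261
z = (z_r − z_0)/SE = (0.331647 − 0.234189) / 0.267261 = 0.097458 / 0.267261 = 0.365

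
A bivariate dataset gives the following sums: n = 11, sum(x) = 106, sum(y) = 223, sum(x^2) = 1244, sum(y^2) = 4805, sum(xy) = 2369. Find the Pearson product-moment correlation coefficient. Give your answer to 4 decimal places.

Numerator: nΣxy − (Σx)(Σy) = 11·2369 − (106)(223) = 2421
Denominator: √[(nΣx²−(Σx)²)(nΣy²−(Σy)²)]
  nΣx²−(Σx)² = 11·1244 − 11236 = 2448;  nΣy²−(Σy)² = 11·4805 − 49729 = 3126
  √(2448·3126) = √7652448 = 2766.3058
r = 2421 / 2766.3058 = 0.8752

0.8752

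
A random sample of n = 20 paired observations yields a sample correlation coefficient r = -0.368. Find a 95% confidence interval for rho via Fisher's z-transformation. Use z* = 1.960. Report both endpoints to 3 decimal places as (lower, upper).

z_r = atanh(-0.368) = -0.386108;  SE = 1/√(n−3) = 1/√17 = 0.242536
z-limits: -0.386108 ± 1.960·0.242536 = -0.386108 ± 0.475371 = [-0.861479, 0.089263]
ρ-limits: (tanh -0.861479, tanh 0.089263) = (-0.697, 0.089)

(-0.697, 0.089)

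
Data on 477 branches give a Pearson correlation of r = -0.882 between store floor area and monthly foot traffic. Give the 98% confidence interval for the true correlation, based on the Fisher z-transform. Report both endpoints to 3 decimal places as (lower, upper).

(-0.904, -0.856)

z_r = atanh(-0.882) = -1.384703;  SE = 1/√(n−3) = 1/√474 = 0.045932
z-limits: -1.384703 ± 2.326·0.045932 = -1.384703 ± 0.106838 = [-1.491541, -1.277865]
ρ-limits: (tanh -1.491541, tanh -1.277865) = (-0.904, -0.856)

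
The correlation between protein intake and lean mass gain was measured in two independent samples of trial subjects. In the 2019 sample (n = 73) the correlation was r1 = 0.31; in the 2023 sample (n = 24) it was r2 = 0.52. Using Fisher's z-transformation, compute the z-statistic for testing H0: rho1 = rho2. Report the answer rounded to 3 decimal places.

z1 = atanh(0.31) = 0.320545,  z2 = atanh(0.52) = 0.576340
SE = √(1/(n1−3) + 1/(n2−3)) = √(1/70 + 1/21) = √(0.0142857 + 0.0476190) = √0.0619047 = 0.248807
z = (z1 − z2)/SE = (0.320545 − 0.576340) / 0.248807 = -0.255795 / 0.248807 = -1.028

-1.028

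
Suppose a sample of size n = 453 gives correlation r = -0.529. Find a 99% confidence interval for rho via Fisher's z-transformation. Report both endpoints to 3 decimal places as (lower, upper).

Fisher z: z_r = atanh(r) = ½·ln((1+(-0.529))/(1−(-0.529))) = -0.588756
SE(z) = 1/√(n−3) = 1/√450 = 0.047140
99% ⇒ z* = 2.576; margin = 2.576·0.047140 = 0.121433
CI on z-scale: (-0.710189, -0.467323)
Back-transform: tanh(-0.710189) = -0.610795, tanh(-0.467323) = -0.436034

(-0.611, -0.436)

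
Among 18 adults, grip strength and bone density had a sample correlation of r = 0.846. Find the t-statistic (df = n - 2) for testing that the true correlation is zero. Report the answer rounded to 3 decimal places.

1 − r² = 1 − 0.715716 = 0.284284;  √(1−r²) = 0.533183
√(n−2) = √16 = 4.000000
t = r·√(n−2)/√(1−r²) = 0.846 · 4.000000 / 0.533183 = 6.347

6.347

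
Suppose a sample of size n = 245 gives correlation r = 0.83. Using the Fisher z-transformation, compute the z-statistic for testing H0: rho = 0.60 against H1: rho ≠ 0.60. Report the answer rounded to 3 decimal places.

7.700

Fisher z: atanh(0.83) = 1.188136, atanh(0.60) = 0.693147
z = (z_r − z_0)·√(n−3) = (1.188136 − 0.693147)·√242 = 0.494989 · 15.556349 = 7.700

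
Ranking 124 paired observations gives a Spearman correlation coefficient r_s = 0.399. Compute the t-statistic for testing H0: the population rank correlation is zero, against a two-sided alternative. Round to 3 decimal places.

1 − r_s² = 1 − 0.159201 = 0.840799;  √(1−r_s²) = 0.916951
√(n−2) = √122 = 11.045361
t = r_s·√(n−2)/√(1−r_s²) = 0.399 · 11.045361 / 0.916951 = 4.806

4.806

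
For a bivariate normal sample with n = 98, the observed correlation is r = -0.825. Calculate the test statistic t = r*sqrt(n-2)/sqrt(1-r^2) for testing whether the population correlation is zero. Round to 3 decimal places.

-14.303

1 − r² = 1 − 0.680625 = 0.319375;  √(1−r²) = 0.565133
√(n−2) = √96 = 9.797959
t = r·√(n−2)/√(1−r²) = -0.825 · 9.797959 / 0.565133 = -14.303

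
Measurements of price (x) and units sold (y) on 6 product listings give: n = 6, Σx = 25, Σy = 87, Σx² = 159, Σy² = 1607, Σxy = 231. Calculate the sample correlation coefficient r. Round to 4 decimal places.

Numerator: nΣxy − (Σx)(Σy) = 6·231 − (25)(87) = -789
Denominator: √[(nΣx²−(Σx)²)(nΣy²−(Σy)²)]
  nΣx²−(Σx)² = 6·159 − 625 = 329;  nΣy²−(Σy)² = 6·1607 − 7569 = 2073
  √(329·2073) = √682017 = 825.8432
r = -789 / 825.8432 = -0.9554

-0.9554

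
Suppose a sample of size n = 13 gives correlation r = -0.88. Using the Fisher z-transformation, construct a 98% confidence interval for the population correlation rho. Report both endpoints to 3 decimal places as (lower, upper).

(-0.971, -0.565)

Fisher z: z_r = atanh(r) = ½·ln((1+(-0.88))/(1−(-0.88))) = -1.375768
SE(z) = 1/√(n−3) = 1/√10 = 0.316228
98% ⇒ z* = 2.326; margin = 2.326·0.316228 = 0.735546
CI on z-scale: (-2.111314, -0.640222)
Back-transform: tanh(-2.111314) = -0.971103, tanh(-0.640222) = -0.565051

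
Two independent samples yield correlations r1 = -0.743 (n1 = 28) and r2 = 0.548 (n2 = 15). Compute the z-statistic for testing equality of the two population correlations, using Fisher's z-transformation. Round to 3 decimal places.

Fisher z-transforms: z1 = atanh(-0.743) = -0.957143, z2 = atanh(0.548) = 0.615518; difference d = -1.572661
Var(d) = 1/25 + 1/12 = 0.0400000 + 0.0833333 = 0.1233333
z = d/√Var(d) = -1.572661 / √0.1233333 = -1.572661 / 0.351188 = -4.478

-4.478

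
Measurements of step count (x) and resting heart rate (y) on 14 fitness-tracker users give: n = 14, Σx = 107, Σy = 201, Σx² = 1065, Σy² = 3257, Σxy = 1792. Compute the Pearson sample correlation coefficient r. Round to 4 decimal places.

0.8444

S_xy = nΣxy − ΣxΣy = 14·1792 − 107·201 = 25088 − 21507 = 3581
S_xx = nΣx² − (Σx)² = 14·1065 − 107² = 14910 − 11449 = 3461
S_yy = nΣy² − (Σy)² = 14·3257 − 201² = 45598 − 40401 = 5197
r = S_xy / √(S_xx·S_yy) = 3581 / √(3461·5197) = 3581 / √17986817 = 3581 / 4241.0868 = 0.8444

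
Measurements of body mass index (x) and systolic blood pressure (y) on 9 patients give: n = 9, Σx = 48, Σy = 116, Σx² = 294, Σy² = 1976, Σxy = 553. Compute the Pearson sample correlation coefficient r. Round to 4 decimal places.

-0.4858

Numerator: nΣxy − (Σx)(Σy) = 9·553 − (48)(116) = -591
Denominator: √[(nΣx²−(Σx)²)(nΣy²−(Σy)²)]
  nΣx²−(Σx)² = 9·294 − 2304 = 342;  nΣy²−(Σy)² = 9·1976 − 13456 = 4328
  √(342·4328) = √1480176 = 1216.6248
r = -591 / 1216.6248 = -0.4858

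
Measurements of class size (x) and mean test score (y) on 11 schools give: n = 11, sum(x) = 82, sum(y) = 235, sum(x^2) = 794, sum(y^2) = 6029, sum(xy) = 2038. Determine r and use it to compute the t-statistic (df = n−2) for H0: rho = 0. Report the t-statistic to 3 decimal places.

Numerator: nΣxy − (Σx)(Σy) = 11·2038 − (82)(235) = 3148
Denominator: √[(nΣx²−(Σx)²)(nΣy²−(Σy)²)]
  nΣx²−(Σx)² = 11·794 − 6724 = 2010;  nΣy²−(Σy)² = 11·6029 − 55225 = 11094
  √(2010·11094) = √22298940 = 4722.1753
r = 3148 / 4722.1753 = 0.6666
t = r·√(n−2)/√(1−r²) = 0.6666·√9 / √(1−0.444356) = 1.999800 / 0.745415 = 2.683

2.683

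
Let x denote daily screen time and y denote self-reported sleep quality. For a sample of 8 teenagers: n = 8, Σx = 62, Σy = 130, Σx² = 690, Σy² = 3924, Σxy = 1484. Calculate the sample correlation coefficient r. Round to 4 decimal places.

Numerator: nΣxy − (Σx)(Σy) = 8·1484 − (62)(130) = 3812
Denominator: √[(nΣx²−(Σx)²)(nΣy²−(Σy)²)]
  nΣx²−(Σx)² = 8·690 − 3844 = 1676;  nΣy²−(Σy)² = 8·3924 − 16900 = 14492
  √(1676·14492) = √24288592 = 4928.3458
r = 3812 / 4928.3458 = 0.7735

0.7735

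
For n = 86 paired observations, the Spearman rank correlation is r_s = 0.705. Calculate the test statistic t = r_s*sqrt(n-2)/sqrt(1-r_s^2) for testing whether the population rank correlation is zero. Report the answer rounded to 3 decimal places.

9.111

t = r_s·√(n−2) / √(1−r_s²) with r_s = 0.705, n = 86
  = 0.705·√84 / √(1 − 0.497025)
  = 0.705·9.165151 / 0.709207
  = 6.461431 / 0.709207 = 9.111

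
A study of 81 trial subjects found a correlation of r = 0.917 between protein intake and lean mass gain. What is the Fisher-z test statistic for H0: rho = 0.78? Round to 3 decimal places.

4.632

z_r = atanh(0.917) = 1.569838,  z_0 = atanh(0.78) = 1.045371
SE = 1/√(n−3) = 1/√78 = 0.113228
z = (z_r − z_0)/SE = (1.569838 − 1.045371) / 0.113228 = 0.524467 / 0.113228 = 4.632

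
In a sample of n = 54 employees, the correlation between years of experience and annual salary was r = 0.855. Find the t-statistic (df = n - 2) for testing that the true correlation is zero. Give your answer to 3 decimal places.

t = r·√(n−2) / √(1−r²) with r = 0.855, n = 54
  = 0.855·√52 / √(1 − 0.731025)
  = 0.855·7.211103 / 0.518628
  = 6.165493 / 0.518628 = 11.888

11.888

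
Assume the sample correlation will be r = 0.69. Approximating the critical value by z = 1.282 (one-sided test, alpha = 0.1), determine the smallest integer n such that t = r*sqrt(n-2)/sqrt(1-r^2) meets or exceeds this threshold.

4

r√(n−2)/√(1−r²) ≥ 1.282  ⇔  n−2 ≥ (1.282)²·(1−r²)/r²
(1−r²)/r² = (1−0.4761)/0.4761 = 1.1004
n ≥ 2 + 1.643524·1.1004 = 2 + 1.8085 = 3.8085
⌈3.8085⌉ = 4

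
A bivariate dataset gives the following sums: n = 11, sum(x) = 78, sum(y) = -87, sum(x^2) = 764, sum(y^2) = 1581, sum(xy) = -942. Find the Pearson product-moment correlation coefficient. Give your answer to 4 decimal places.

-0.7491

S_xy = nΣxy − ΣxΣy = 11·(-942) − 78·(-87) = -10362 − (-6786) = -3576
S_xx = nΣx² − (Σx)² = 11·764 − 78² = 8404 − 6084 = 2320
S_yy = nΣy² − (Σy)² = 11·1581 − (-87)² = 17391 − 7569 = 9822
r = S_xy / √(S_xx·S_yy) = -3576 / √(2320·9822) = -3576 / √22787040 = -3576 / 4773.5773 = -0.7491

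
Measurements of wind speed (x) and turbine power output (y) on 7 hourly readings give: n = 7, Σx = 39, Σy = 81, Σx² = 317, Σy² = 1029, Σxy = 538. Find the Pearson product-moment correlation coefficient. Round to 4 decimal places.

0.9068

S_xy = nΣxy − ΣxΣy = 7·538 − 39·81 = 3766 − 3159 = 607
S_xx = nΣx² − (Σx)² = 7·317 − 39² = 2219 − 1521 = 698
S_yy = nΣy² − (Σy)² = 7·1029 − 81² = 7203 − 6561 = 642
r = S_xy / √(S_xx·S_yy) = 607 / √(698·642) = 607 / √448116 = 607 / 669.4147 = 0.9068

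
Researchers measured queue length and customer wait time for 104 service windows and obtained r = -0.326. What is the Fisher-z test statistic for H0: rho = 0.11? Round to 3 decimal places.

z_r = atanh(-0.326) = -0.338346,  z_0 = atanh(0.11) = 0.110447
SE = 1/√(n−3) = 1/√101 = 0.099504
z = (z_r − z_0)/SE = (-0.338346 − 0.110447) / 0.099504 = -0.448793 / 0.099504 = -4.510

-4.510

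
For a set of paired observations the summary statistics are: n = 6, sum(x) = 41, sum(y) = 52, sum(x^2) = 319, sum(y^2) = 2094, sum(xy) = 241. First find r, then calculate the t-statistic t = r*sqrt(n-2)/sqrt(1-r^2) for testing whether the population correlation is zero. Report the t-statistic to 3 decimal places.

-1.015

Numerator: nΣxy − (Σx)(Σy) = 6·241 − (41)(52) = -686
Denominator: √[(nΣx²−(Σx)²)(nΣy²−(Σy)²)]
  nΣx²−(Σx)² = 6·319 − 1681 = 233;  nΣy²−(Σy)² = 6·2094 − 2704 = 9860
  √(233·9860) = √2297380 = 1515.7111
r = -686 / 1515.7111 = -0.4526
t = r·√(n−2)/√(1−r²) = -0.4526·√4 / √(1−0.204847) = -0.905200 / 0.891714 = -1.015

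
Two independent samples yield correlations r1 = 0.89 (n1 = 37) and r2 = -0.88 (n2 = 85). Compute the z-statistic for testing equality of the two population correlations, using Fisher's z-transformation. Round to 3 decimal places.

13.716

z1 = atanh(0.89) = 1.421926,  z2 = atanh(-0.88) = -1.375768
SE = √(1/(n1−3) + 1/(n2−3)) = √(1/34 + 1/82) = √(0.0294118 + 0.0121951) = √0.0416069 = 0.203978
z = (z1 − z2)/SE = (1.421926 − (-1.375768)) / 0.203978 = 2.797694 / 0.203978 = 13.716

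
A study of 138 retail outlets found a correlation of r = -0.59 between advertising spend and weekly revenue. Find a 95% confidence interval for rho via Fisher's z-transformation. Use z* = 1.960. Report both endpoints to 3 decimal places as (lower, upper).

(-0.689, -0.469)

Fisher z: z_r = atanh(r) = ½·ln((1+(-0.59))/(1−(-0.59))) = -0.677666
SE(z) = 1/√(n−3) = 1/√135 = 0.086066
95% ⇒ z* = 1.960; margin = 1.960·0.086066 = 0.168689
CI on z-scale: (-0.846355, -0.508977)
Back-transform: tanh(-0.846355) = -0.689160, tanh(-0.508977) = -0.469148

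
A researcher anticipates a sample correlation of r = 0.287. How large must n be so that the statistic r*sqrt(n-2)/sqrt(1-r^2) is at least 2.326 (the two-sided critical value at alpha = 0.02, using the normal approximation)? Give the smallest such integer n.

63

Need r·√(n−2)/√(1−r²) ≥ 2.326
√(n−2) ≥ 2.326·√(1−0.082369) / 0.287 = 2.326·0.957931 / 0.287 = 7.7636
n−2 ≥ 60.2735  ⇒  n ≥ 62.2735
Smallest integer n = 63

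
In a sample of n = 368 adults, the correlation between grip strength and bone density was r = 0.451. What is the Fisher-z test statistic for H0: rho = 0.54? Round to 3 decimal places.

z_r = atanh(0.451) = 0.485955,  z_0 = atanh(0.54) = 0.604156
SE = 1/√(n−3) = 1/√365 = 0.052342
z = (z_r − z_0)/SE = (0.485955 − 0.604156) / 0.052342 = -0.118201 / 0.052342 = -2.258

-2.258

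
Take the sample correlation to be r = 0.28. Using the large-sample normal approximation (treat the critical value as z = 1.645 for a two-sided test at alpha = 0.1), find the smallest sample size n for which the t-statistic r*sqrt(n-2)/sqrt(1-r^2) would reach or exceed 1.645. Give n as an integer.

r√(n−2)/√(1−r²) ≥ 1.645  ⇔  n−2 ≥ (1.645)²·(1−r²)/r²
(1−r²)/r² = (1−0.0784)/0.0784 = 11.7551
n ≥ 2 + 2.706025·11.7551 = 2 + 31.8096 = 33.8096
⌈33.8096⌉ = 34

34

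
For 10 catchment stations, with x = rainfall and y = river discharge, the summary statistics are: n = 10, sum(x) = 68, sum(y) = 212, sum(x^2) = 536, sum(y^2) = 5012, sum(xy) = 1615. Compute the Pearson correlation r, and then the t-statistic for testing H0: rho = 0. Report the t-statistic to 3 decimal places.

5.474

Numerator: nΣxy − (Σx)(Σy) = 10·1615 − (68)(212) = 1734
Denominator: √[(nΣx²−(Σx)²)(nΣy²−(Σy)²)]
  nΣx²−(Σx)² = 10·536 − 4624 = 736;  nΣy²−(Σy)² = 10·5012 − 44944 = 5176
  √(736·5176) = √3809536 = 1951.8033
r = 1734 / 1951.8033 = 0.8884
t = r·√(n−2)/√(1−r²) = 0.8884·√8 / √(1−0.789255) = 2.512775 / 0.459070 = 5.474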